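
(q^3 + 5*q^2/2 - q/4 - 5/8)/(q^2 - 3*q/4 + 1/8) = (4*q^2 + 12*q + 5)/(4*q - 1)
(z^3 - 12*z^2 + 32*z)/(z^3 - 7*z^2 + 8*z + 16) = z*(z - 8)/(z^2 - 3*z - 4)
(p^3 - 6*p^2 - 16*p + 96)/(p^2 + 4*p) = p - 10 + 24/p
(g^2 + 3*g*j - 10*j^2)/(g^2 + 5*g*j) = (g - 2*j)/g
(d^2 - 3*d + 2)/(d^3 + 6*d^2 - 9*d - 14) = (d - 1)/(d^2 + 8*d + 7)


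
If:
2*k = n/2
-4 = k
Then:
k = -4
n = -16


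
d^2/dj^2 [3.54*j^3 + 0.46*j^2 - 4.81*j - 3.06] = 21.24*j + 0.92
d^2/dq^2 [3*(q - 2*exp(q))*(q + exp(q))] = -3*q*exp(q) - 24*exp(2*q) - 6*exp(q) + 6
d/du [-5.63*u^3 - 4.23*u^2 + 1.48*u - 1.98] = -16.89*u^2 - 8.46*u + 1.48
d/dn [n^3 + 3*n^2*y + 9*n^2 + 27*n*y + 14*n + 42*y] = 3*n^2 + 6*n*y + 18*n + 27*y + 14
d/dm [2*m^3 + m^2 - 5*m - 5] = 6*m^2 + 2*m - 5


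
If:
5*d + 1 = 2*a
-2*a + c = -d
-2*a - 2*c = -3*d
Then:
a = -1/4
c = -1/5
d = -3/10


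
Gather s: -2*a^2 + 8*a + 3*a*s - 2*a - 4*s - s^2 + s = -2*a^2 + 6*a - s^2 + s*(3*a - 3)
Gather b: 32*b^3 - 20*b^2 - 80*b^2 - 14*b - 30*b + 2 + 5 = 32*b^3 - 100*b^2 - 44*b + 7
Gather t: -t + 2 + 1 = 3 - t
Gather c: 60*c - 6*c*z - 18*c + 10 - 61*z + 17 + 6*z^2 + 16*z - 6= c*(42 - 6*z) + 6*z^2 - 45*z + 21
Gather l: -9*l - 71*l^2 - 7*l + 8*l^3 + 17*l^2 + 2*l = 8*l^3 - 54*l^2 - 14*l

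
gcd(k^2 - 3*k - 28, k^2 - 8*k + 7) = k - 7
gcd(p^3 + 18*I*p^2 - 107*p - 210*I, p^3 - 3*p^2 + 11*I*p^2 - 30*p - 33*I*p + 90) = p^2 + 11*I*p - 30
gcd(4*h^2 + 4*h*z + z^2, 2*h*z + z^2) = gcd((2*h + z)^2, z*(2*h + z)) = 2*h + z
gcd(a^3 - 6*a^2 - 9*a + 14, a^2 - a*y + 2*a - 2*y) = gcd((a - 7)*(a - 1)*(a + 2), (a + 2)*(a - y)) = a + 2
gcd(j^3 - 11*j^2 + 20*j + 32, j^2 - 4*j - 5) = j + 1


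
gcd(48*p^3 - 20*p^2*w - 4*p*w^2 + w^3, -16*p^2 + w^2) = 4*p + w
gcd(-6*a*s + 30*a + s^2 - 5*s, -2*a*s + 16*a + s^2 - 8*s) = 1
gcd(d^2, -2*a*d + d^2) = d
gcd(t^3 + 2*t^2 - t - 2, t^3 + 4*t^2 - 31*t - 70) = t + 2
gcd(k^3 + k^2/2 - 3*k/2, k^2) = k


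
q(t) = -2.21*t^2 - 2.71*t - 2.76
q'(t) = -4.42*t - 2.71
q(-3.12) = -15.82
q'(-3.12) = 11.08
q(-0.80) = -2.01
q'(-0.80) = 0.83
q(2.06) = -17.72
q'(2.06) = -11.82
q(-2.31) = -8.29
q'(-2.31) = 7.50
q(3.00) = -30.78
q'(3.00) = -15.97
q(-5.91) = -63.94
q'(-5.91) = 23.41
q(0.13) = -3.15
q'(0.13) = -3.28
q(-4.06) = -28.19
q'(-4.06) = 15.24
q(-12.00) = -288.48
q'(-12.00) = 50.33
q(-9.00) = -157.38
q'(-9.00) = 37.07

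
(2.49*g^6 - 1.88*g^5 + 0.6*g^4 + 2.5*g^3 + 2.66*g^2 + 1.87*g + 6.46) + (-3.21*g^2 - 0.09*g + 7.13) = 2.49*g^6 - 1.88*g^5 + 0.6*g^4 + 2.5*g^3 - 0.55*g^2 + 1.78*g + 13.59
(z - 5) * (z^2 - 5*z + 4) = z^3 - 10*z^2 + 29*z - 20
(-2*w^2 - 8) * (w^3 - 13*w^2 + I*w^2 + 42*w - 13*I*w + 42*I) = -2*w^5 + 26*w^4 - 2*I*w^4 - 92*w^3 + 26*I*w^3 + 104*w^2 - 92*I*w^2 - 336*w + 104*I*w - 336*I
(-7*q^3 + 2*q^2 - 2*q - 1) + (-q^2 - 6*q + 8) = -7*q^3 + q^2 - 8*q + 7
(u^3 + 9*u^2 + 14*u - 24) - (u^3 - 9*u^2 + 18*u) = 18*u^2 - 4*u - 24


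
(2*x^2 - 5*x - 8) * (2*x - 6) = 4*x^3 - 22*x^2 + 14*x + 48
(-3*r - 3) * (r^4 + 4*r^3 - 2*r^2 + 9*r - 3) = -3*r^5 - 15*r^4 - 6*r^3 - 21*r^2 - 18*r + 9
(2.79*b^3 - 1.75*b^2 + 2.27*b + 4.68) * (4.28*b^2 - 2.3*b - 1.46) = 11.9412*b^5 - 13.907*b^4 + 9.6672*b^3 + 17.3644*b^2 - 14.0782*b - 6.8328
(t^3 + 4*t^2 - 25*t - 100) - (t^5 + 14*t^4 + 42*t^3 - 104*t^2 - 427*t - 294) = -t^5 - 14*t^4 - 41*t^3 + 108*t^2 + 402*t + 194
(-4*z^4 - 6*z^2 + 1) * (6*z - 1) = -24*z^5 + 4*z^4 - 36*z^3 + 6*z^2 + 6*z - 1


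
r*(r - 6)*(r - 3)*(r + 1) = r^4 - 8*r^3 + 9*r^2 + 18*r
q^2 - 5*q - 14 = (q - 7)*(q + 2)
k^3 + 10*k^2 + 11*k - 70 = (k - 2)*(k + 5)*(k + 7)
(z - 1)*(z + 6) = z^2 + 5*z - 6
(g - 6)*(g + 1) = g^2 - 5*g - 6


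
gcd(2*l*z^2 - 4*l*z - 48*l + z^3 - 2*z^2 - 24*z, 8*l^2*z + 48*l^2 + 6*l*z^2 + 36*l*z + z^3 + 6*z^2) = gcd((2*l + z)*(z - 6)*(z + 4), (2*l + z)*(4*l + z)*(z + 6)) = 2*l + z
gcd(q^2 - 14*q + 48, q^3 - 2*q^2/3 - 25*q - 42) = q - 6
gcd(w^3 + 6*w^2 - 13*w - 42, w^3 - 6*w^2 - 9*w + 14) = w + 2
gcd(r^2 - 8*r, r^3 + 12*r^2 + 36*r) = r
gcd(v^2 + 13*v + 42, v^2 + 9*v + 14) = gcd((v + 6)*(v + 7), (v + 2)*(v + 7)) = v + 7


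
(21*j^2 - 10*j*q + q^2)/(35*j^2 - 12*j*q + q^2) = (-3*j + q)/(-5*j + q)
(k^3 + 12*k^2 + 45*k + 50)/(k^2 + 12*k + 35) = (k^2 + 7*k + 10)/(k + 7)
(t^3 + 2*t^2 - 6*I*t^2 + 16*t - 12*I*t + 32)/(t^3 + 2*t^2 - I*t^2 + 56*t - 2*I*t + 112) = (t + 2*I)/(t + 7*I)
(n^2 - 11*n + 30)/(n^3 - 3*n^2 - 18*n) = (n - 5)/(n*(n + 3))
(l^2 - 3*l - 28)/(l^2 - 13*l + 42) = (l + 4)/(l - 6)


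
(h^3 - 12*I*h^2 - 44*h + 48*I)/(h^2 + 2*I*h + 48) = (h^2 - 6*I*h - 8)/(h + 8*I)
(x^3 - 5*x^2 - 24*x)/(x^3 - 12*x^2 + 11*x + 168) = x/(x - 7)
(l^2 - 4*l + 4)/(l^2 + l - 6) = (l - 2)/(l + 3)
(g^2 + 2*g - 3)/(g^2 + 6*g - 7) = (g + 3)/(g + 7)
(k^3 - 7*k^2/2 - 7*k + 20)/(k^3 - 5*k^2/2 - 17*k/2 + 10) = (k - 2)/(k - 1)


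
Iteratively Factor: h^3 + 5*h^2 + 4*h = (h)*(h^2 + 5*h + 4) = h*(h + 4)*(h + 1)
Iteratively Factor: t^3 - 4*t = (t - 2)*(t^2 + 2*t) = t*(t - 2)*(t + 2)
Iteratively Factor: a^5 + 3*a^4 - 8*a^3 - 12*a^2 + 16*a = (a)*(a^4 + 3*a^3 - 8*a^2 - 12*a + 16) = a*(a - 2)*(a^3 + 5*a^2 + 2*a - 8) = a*(a - 2)*(a - 1)*(a^2 + 6*a + 8) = a*(a - 2)*(a - 1)*(a + 2)*(a + 4)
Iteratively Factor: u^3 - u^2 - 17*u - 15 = (u + 3)*(u^2 - 4*u - 5) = (u + 1)*(u + 3)*(u - 5)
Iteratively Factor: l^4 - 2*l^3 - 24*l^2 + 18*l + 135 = (l - 5)*(l^3 + 3*l^2 - 9*l - 27) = (l - 5)*(l + 3)*(l^2 - 9) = (l - 5)*(l - 3)*(l + 3)*(l + 3)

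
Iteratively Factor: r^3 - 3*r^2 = (r - 3)*(r^2) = r*(r - 3)*(r)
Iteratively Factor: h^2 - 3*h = (h)*(h - 3)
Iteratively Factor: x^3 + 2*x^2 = (x)*(x^2 + 2*x) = x^2*(x + 2)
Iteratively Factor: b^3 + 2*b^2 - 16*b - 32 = (b - 4)*(b^2 + 6*b + 8) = (b - 4)*(b + 2)*(b + 4)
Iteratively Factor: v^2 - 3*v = (v - 3)*(v)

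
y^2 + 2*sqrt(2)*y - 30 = (y - 3*sqrt(2))*(y + 5*sqrt(2))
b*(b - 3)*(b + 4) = b^3 + b^2 - 12*b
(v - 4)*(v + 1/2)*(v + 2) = v^3 - 3*v^2/2 - 9*v - 4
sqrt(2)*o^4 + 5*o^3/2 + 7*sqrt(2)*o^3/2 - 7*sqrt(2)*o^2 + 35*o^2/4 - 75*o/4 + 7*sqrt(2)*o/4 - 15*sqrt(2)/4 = (o - 3/2)*(o + 5)*(o + sqrt(2))*(sqrt(2)*o + 1/2)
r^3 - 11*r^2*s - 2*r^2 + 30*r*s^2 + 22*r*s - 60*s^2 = (r - 2)*(r - 6*s)*(r - 5*s)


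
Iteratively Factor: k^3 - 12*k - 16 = (k - 4)*(k^2 + 4*k + 4) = (k - 4)*(k + 2)*(k + 2)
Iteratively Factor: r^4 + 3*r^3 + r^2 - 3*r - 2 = (r + 1)*(r^3 + 2*r^2 - r - 2) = (r + 1)^2*(r^2 + r - 2) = (r + 1)^2*(r + 2)*(r - 1)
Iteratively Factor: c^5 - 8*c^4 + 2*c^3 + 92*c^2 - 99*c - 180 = (c + 1)*(c^4 - 9*c^3 + 11*c^2 + 81*c - 180) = (c - 5)*(c + 1)*(c^3 - 4*c^2 - 9*c + 36) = (c - 5)*(c - 3)*(c + 1)*(c^2 - c - 12) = (c - 5)*(c - 3)*(c + 1)*(c + 3)*(c - 4)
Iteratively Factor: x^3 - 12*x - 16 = (x - 4)*(x^2 + 4*x + 4) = (x - 4)*(x + 2)*(x + 2)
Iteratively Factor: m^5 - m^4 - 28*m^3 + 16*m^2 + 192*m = (m - 4)*(m^4 + 3*m^3 - 16*m^2 - 48*m) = m*(m - 4)*(m^3 + 3*m^2 - 16*m - 48) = m*(m - 4)*(m + 4)*(m^2 - m - 12) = m*(m - 4)*(m + 3)*(m + 4)*(m - 4)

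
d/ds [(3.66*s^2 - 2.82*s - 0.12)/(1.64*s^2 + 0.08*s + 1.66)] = (4.9176*s^2 + 12.5448*s - 4.6716)/(2.6896*s^4 + 0.2624*s^3 + 5.4512*s^2 + 0.2656*s + 2.7556)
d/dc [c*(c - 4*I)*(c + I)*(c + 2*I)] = 4*c^3 - 3*I*c^2 + 20*c + 8*I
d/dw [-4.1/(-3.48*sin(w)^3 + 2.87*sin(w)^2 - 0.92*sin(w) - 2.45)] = (-42.804*sin(w)^2 + 23.534*sin(w) - 3.772)*cos(w)/(3.48*sin(w)^3 - 2.87*sin(w)^2 + 0.92*sin(w) + 2.45)^2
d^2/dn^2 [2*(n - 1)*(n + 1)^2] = 12*n + 4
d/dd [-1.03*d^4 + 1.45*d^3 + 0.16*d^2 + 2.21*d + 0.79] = -4.12*d^3 + 4.35*d^2 + 0.32*d + 2.21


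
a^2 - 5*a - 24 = (a - 8)*(a + 3)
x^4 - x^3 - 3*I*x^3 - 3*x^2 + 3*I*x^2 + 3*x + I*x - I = (x - 1)*(x - I)^3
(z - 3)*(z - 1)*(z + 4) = z^3 - 13*z + 12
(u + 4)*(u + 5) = u^2 + 9*u + 20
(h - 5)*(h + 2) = h^2 - 3*h - 10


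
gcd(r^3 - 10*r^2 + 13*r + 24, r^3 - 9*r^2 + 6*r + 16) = r^2 - 7*r - 8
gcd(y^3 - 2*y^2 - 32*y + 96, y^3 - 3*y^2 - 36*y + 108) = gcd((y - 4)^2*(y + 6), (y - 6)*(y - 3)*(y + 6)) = y + 6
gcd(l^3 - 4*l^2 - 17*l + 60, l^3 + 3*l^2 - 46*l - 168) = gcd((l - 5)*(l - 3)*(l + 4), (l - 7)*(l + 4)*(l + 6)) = l + 4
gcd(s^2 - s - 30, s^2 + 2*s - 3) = 1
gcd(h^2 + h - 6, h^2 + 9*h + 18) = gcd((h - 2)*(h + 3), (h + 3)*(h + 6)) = h + 3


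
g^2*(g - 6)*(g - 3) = g^4 - 9*g^3 + 18*g^2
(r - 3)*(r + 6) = r^2 + 3*r - 18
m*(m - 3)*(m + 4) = m^3 + m^2 - 12*m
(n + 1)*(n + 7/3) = n^2 + 10*n/3 + 7/3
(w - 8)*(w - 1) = w^2 - 9*w + 8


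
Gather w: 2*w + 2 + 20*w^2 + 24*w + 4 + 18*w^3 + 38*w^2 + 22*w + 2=18*w^3 + 58*w^2 + 48*w + 8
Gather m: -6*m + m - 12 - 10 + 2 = -5*m - 20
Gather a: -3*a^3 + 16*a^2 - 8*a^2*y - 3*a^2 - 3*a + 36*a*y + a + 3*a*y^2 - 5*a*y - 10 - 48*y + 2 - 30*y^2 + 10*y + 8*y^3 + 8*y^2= -3*a^3 + a^2*(13 - 8*y) + a*(3*y^2 + 31*y - 2) + 8*y^3 - 22*y^2 - 38*y - 8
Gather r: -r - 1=-r - 1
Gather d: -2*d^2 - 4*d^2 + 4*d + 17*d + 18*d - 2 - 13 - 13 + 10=-6*d^2 + 39*d - 18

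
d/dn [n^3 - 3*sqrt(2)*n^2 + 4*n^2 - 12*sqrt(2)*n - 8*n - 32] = 3*n^2 - 6*sqrt(2)*n + 8*n - 12*sqrt(2) - 8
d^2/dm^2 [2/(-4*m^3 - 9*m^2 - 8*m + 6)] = 4*(3*(4*m + 3)*(4*m^3 + 9*m^2 + 8*m - 6) - 4*(6*m^2 + 9*m + 4)^2)/(4*m^3 + 9*m^2 + 8*m - 6)^3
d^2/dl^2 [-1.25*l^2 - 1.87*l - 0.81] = -2.50000000000000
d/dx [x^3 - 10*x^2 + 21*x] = 3*x^2 - 20*x + 21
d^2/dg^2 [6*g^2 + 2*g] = 12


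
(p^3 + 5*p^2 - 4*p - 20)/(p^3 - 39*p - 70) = (p - 2)/(p - 7)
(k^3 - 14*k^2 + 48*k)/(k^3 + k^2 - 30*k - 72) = k*(k - 8)/(k^2 + 7*k + 12)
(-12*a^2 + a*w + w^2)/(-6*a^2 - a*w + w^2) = (4*a + w)/(2*a + w)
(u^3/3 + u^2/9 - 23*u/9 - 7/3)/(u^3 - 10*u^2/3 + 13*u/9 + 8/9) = (3*u^3 + u^2 - 23*u - 21)/(9*u^3 - 30*u^2 + 13*u + 8)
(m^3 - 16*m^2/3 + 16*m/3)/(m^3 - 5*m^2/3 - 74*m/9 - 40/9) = 3*m*(3*m - 4)/(9*m^2 + 21*m + 10)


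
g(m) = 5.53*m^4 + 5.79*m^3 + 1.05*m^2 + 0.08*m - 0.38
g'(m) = 22.12*m^3 + 17.37*m^2 + 2.1*m + 0.08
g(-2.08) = 55.40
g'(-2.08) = -128.19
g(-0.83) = -0.41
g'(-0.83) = -2.34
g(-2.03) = 49.26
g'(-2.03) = -117.65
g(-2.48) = 126.75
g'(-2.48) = -235.69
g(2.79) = 468.84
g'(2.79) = 621.54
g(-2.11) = 59.35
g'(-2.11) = -134.81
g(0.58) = 1.78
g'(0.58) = 11.46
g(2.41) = 273.51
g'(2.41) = 415.65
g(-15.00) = 260649.67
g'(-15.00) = -70778.17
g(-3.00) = 300.43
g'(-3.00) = -447.13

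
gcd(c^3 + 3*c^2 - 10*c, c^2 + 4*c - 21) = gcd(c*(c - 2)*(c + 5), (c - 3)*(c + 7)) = 1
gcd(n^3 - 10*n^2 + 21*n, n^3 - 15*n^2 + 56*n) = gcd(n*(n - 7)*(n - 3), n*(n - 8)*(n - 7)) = n^2 - 7*n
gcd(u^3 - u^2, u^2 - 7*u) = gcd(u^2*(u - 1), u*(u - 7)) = u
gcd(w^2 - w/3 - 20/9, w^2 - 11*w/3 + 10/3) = w - 5/3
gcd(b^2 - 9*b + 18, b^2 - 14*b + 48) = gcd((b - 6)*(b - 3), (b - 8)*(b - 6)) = b - 6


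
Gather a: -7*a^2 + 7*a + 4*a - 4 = -7*a^2 + 11*a - 4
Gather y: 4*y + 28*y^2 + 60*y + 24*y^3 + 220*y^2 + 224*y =24*y^3 + 248*y^2 + 288*y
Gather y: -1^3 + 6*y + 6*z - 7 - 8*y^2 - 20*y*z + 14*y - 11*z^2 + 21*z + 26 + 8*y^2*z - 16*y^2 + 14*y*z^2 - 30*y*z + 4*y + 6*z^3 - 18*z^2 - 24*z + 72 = y^2*(8*z - 24) + y*(14*z^2 - 50*z + 24) + 6*z^3 - 29*z^2 + 3*z + 90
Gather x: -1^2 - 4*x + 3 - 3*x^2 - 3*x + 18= -3*x^2 - 7*x + 20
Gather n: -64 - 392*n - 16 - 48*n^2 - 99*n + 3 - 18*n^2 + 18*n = -66*n^2 - 473*n - 77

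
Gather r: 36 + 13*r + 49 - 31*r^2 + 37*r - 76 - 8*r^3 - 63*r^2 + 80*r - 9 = -8*r^3 - 94*r^2 + 130*r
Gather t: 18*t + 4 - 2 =18*t + 2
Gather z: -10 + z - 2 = z - 12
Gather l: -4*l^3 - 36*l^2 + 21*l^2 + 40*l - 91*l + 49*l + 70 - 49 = -4*l^3 - 15*l^2 - 2*l + 21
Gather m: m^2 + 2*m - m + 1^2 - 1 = m^2 + m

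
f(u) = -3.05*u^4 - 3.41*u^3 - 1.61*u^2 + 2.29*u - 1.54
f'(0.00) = 2.29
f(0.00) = -1.54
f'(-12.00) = 19649.41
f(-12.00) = -57613.18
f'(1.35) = -50.72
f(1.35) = -19.90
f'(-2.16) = 84.46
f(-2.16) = -46.02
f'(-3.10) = 277.41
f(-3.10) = -204.20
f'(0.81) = -13.51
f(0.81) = -3.87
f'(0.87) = -16.29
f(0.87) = -4.76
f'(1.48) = -64.43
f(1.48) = -27.37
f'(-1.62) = 32.53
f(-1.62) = -15.98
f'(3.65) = -739.00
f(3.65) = -721.79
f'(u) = -12.2*u^3 - 10.23*u^2 - 3.22*u + 2.29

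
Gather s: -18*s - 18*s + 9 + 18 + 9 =36 - 36*s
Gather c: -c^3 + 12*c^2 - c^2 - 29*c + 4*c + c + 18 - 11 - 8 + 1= -c^3 + 11*c^2 - 24*c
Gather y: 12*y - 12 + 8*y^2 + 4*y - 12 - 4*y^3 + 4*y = -4*y^3 + 8*y^2 + 20*y - 24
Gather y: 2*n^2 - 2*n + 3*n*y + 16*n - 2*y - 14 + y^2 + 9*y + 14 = 2*n^2 + 14*n + y^2 + y*(3*n + 7)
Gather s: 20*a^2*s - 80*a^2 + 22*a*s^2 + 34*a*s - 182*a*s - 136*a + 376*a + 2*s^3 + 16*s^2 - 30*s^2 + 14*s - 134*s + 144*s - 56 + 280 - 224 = -80*a^2 + 240*a + 2*s^3 + s^2*(22*a - 14) + s*(20*a^2 - 148*a + 24)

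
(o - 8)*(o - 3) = o^2 - 11*o + 24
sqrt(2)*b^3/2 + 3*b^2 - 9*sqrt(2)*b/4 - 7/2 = (b - sqrt(2))*(b + 7*sqrt(2)/2)*(sqrt(2)*b/2 + 1/2)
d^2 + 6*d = d*(d + 6)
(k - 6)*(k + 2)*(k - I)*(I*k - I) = I*k^4 + k^3 - 5*I*k^3 - 5*k^2 - 8*I*k^2 - 8*k + 12*I*k + 12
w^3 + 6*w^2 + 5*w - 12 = (w - 1)*(w + 3)*(w + 4)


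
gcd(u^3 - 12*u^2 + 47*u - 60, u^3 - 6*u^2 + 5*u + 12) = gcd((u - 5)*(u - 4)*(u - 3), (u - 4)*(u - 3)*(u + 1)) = u^2 - 7*u + 12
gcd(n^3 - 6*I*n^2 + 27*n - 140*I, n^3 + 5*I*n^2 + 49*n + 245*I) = n^2 - 2*I*n + 35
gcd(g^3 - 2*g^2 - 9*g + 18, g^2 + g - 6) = g^2 + g - 6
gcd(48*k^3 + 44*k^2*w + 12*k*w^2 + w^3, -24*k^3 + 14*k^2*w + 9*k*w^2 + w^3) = 24*k^2 + 10*k*w + w^2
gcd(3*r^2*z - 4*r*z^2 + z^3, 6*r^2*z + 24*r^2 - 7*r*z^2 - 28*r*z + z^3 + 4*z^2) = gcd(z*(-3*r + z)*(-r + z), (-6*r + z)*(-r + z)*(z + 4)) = -r + z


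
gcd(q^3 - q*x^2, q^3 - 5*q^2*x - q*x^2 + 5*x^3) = -q^2 + x^2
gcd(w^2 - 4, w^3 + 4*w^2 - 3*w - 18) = w - 2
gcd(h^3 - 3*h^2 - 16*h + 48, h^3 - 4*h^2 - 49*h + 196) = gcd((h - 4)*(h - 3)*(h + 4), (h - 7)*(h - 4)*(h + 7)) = h - 4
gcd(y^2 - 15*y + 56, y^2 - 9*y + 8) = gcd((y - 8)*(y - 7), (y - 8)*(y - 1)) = y - 8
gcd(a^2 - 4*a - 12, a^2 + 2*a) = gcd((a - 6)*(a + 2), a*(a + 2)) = a + 2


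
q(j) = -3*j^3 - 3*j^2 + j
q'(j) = -9*j^2 - 6*j + 1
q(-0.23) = -0.35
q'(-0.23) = 1.90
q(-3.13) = 59.47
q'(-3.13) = -68.39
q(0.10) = 0.07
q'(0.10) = 0.31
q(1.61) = -18.69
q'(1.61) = -31.99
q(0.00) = 0.00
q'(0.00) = 1.00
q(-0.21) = -0.31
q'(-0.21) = 1.86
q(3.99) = -234.33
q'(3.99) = -166.22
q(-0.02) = -0.02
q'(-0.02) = 1.12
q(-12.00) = 4740.00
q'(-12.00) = -1223.00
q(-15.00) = 9435.00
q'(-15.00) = -1934.00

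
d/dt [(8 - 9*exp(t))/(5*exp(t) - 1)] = -31*exp(t)/(5*exp(t) - 1)^2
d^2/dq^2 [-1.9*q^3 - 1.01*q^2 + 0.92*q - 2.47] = -11.4*q - 2.02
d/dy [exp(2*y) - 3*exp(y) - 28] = (2*exp(y) - 3)*exp(y)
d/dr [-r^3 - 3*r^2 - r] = -3*r^2 - 6*r - 1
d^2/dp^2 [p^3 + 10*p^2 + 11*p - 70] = 6*p + 20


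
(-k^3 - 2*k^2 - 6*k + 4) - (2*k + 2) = -k^3 - 2*k^2 - 8*k + 2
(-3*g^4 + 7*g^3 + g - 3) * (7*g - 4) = -21*g^5 + 61*g^4 - 28*g^3 + 7*g^2 - 25*g + 12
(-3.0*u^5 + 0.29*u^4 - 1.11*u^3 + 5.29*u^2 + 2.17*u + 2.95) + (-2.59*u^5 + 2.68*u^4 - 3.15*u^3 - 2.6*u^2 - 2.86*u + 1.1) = -5.59*u^5 + 2.97*u^4 - 4.26*u^3 + 2.69*u^2 - 0.69*u + 4.05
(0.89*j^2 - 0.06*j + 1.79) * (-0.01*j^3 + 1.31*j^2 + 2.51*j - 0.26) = -0.0089*j^5 + 1.1665*j^4 + 2.1374*j^3 + 1.9629*j^2 + 4.5085*j - 0.4654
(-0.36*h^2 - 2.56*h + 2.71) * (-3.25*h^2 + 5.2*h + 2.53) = 1.17*h^4 + 6.448*h^3 - 23.0303*h^2 + 7.6152*h + 6.8563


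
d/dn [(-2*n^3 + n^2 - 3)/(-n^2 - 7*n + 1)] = (2*n^4 + 28*n^3 - 13*n^2 - 4*n - 21)/(n^4 + 14*n^3 + 47*n^2 - 14*n + 1)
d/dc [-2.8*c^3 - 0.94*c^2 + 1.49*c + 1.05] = -8.4*c^2 - 1.88*c + 1.49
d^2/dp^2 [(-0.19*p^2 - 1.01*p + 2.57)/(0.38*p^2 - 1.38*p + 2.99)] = (-2.77555756156289e-17*p^4 - 0.49096*p^3 + 3.521916*p^2 - 1.200876*p - 7.783614)/(0.054872*p^6 - 0.597816*p^5 + 3.466284*p^4 - 12.035808*p^3 + 27.274182*p^2 - 37.012014*p + 26.730899)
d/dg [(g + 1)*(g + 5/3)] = 2*g + 8/3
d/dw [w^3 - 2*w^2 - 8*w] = 3*w^2 - 4*w - 8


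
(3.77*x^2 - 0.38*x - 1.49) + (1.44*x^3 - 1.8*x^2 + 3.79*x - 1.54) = 1.44*x^3 + 1.97*x^2 + 3.41*x - 3.03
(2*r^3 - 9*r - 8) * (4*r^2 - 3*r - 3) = 8*r^5 - 6*r^4 - 42*r^3 - 5*r^2 + 51*r + 24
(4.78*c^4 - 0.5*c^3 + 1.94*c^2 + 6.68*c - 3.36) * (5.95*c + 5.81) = 28.441*c^5 + 24.7968*c^4 + 8.638*c^3 + 51.0174*c^2 + 18.8188*c - 19.5216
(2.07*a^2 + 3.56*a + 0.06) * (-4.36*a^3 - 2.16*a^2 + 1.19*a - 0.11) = -9.0252*a^5 - 19.9928*a^4 - 5.4879*a^3 + 3.8791*a^2 - 0.3202*a - 0.0066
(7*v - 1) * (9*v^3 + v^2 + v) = 63*v^4 - 2*v^3 + 6*v^2 - v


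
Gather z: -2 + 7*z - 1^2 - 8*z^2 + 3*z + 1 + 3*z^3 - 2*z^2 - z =3*z^3 - 10*z^2 + 9*z - 2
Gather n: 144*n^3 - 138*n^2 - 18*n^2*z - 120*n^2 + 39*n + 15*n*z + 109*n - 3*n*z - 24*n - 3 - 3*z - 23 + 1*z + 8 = 144*n^3 + n^2*(-18*z - 258) + n*(12*z + 124) - 2*z - 18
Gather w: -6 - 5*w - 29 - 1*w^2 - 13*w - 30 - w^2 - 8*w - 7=-2*w^2 - 26*w - 72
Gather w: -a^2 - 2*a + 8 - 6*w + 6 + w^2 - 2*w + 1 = -a^2 - 2*a + w^2 - 8*w + 15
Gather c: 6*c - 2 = 6*c - 2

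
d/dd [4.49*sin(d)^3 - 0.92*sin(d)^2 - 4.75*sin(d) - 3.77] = (13.47*sin(d)^2 - 1.84*sin(d) - 4.75)*cos(d)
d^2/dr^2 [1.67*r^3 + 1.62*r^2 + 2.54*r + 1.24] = 10.02*r + 3.24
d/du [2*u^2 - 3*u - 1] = 4*u - 3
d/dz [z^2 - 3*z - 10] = 2*z - 3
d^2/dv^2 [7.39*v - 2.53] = 0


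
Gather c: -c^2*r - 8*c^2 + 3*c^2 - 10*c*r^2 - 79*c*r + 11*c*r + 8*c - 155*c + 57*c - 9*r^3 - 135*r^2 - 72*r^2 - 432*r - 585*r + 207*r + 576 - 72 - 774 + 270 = c^2*(-r - 5) + c*(-10*r^2 - 68*r - 90) - 9*r^3 - 207*r^2 - 810*r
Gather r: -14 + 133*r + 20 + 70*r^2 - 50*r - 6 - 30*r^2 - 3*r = 40*r^2 + 80*r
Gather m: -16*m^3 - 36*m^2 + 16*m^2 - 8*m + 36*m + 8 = -16*m^3 - 20*m^2 + 28*m + 8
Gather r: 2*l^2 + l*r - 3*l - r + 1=2*l^2 - 3*l + r*(l - 1) + 1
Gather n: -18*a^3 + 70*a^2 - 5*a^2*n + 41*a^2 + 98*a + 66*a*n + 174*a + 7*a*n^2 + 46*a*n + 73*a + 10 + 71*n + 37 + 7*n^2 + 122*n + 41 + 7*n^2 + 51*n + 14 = -18*a^3 + 111*a^2 + 345*a + n^2*(7*a + 14) + n*(-5*a^2 + 112*a + 244) + 102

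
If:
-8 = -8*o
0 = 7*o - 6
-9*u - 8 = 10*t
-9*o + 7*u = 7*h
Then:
No Solution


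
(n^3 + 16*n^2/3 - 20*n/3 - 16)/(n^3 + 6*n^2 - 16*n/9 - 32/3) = 3*(n - 2)/(3*n - 4)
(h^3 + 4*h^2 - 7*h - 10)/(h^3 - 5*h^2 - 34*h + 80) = (h + 1)/(h - 8)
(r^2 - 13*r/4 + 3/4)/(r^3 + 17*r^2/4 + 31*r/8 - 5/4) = 2*(r - 3)/(2*r^2 + 9*r + 10)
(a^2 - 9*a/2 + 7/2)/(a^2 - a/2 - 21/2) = (a - 1)/(a + 3)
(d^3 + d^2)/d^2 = d + 1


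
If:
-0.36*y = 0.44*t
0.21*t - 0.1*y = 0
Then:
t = 0.00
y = 0.00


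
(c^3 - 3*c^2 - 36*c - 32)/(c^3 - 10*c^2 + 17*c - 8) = (c^2 + 5*c + 4)/(c^2 - 2*c + 1)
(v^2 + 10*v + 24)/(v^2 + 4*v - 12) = (v + 4)/(v - 2)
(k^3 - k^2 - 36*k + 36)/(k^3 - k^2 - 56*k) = (-k^3 + k^2 + 36*k - 36)/(k*(-k^2 + k + 56))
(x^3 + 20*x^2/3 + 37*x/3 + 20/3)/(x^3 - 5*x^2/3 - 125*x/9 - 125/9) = 3*(x^2 + 5*x + 4)/(3*x^2 - 10*x - 25)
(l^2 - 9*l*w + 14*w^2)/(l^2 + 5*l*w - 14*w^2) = (l - 7*w)/(l + 7*w)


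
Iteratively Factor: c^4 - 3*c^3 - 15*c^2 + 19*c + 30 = (c + 3)*(c^3 - 6*c^2 + 3*c + 10) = (c + 1)*(c + 3)*(c^2 - 7*c + 10) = (c - 5)*(c + 1)*(c + 3)*(c - 2)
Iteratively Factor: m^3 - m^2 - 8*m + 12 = (m - 2)*(m^2 + m - 6) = (m - 2)^2*(m + 3)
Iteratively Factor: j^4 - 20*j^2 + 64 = (j + 4)*(j^3 - 4*j^2 - 4*j + 16) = (j - 2)*(j + 4)*(j^2 - 2*j - 8) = (j - 4)*(j - 2)*(j + 4)*(j + 2)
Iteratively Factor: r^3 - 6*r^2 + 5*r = (r - 1)*(r^2 - 5*r) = r*(r - 1)*(r - 5)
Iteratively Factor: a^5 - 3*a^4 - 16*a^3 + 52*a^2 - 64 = (a + 1)*(a^4 - 4*a^3 - 12*a^2 + 64*a - 64) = (a - 2)*(a + 1)*(a^3 - 2*a^2 - 16*a + 32) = (a - 4)*(a - 2)*(a + 1)*(a^2 + 2*a - 8) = (a - 4)*(a - 2)*(a + 1)*(a + 4)*(a - 2)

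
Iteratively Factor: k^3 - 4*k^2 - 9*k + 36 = (k + 3)*(k^2 - 7*k + 12) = (k - 4)*(k + 3)*(k - 3)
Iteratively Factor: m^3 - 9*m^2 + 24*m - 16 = (m - 4)*(m^2 - 5*m + 4) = (m - 4)*(m - 1)*(m - 4)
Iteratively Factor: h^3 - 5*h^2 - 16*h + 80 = (h + 4)*(h^2 - 9*h + 20) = (h - 5)*(h + 4)*(h - 4)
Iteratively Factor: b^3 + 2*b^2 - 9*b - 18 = (b + 3)*(b^2 - b - 6) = (b + 2)*(b + 3)*(b - 3)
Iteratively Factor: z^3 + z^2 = (z)*(z^2 + z) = z*(z + 1)*(z)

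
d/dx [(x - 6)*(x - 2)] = 2*x - 8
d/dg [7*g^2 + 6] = 14*g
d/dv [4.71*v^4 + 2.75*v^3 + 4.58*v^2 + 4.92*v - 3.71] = 18.84*v^3 + 8.25*v^2 + 9.16*v + 4.92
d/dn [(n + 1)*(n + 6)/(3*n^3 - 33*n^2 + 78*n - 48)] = (-n^4 - 14*n^3 + 85*n^2 + 100*n - 268)/(3*(n^6 - 22*n^5 + 173*n^4 - 604*n^3 + 1028*n^2 - 832*n + 256))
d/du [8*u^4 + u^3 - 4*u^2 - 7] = u*(32*u^2 + 3*u - 8)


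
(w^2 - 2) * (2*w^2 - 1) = 2*w^4 - 5*w^2 + 2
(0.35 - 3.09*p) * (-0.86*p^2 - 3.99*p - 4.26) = 2.6574*p^3 + 12.0281*p^2 + 11.7669*p - 1.491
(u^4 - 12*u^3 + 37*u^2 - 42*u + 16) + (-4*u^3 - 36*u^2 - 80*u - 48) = u^4 - 16*u^3 + u^2 - 122*u - 32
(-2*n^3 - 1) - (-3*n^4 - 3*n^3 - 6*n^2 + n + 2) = 3*n^4 + n^3 + 6*n^2 - n - 3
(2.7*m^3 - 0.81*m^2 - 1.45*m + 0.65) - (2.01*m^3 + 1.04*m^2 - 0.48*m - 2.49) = 0.69*m^3 - 1.85*m^2 - 0.97*m + 3.14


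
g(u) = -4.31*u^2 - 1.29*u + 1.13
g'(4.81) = -42.75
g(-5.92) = -142.28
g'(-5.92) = 49.74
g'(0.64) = -6.81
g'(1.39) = -13.27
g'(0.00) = -1.29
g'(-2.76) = 22.50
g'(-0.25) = 0.86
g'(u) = -8.62*u - 1.29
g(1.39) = -8.99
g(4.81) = -104.79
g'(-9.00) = 76.29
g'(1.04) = -10.25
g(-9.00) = -336.37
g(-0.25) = 1.18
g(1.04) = -4.87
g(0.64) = -1.46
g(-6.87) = -193.43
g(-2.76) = -28.14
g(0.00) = 1.13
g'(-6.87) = 57.93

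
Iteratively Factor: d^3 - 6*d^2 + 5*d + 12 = (d - 3)*(d^2 - 3*d - 4) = (d - 4)*(d - 3)*(d + 1)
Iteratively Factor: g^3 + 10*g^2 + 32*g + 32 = (g + 2)*(g^2 + 8*g + 16) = (g + 2)*(g + 4)*(g + 4)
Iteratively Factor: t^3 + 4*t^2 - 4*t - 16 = (t + 2)*(t^2 + 2*t - 8) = (t + 2)*(t + 4)*(t - 2)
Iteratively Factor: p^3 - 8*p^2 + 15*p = (p - 5)*(p^2 - 3*p) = p*(p - 5)*(p - 3)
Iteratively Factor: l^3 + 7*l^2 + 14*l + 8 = (l + 1)*(l^2 + 6*l + 8) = (l + 1)*(l + 2)*(l + 4)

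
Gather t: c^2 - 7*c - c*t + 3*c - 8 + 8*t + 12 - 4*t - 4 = c^2 - 4*c + t*(4 - c)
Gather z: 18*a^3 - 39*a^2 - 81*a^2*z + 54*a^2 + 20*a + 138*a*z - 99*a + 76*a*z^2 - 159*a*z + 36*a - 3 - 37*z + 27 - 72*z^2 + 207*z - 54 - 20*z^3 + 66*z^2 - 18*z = 18*a^3 + 15*a^2 - 43*a - 20*z^3 + z^2*(76*a - 6) + z*(-81*a^2 - 21*a + 152) - 30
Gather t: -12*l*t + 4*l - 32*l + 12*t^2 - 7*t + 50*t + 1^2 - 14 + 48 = -28*l + 12*t^2 + t*(43 - 12*l) + 35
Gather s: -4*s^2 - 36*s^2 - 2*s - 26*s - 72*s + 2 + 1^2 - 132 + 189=-40*s^2 - 100*s + 60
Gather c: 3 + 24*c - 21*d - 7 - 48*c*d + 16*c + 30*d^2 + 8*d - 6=c*(40 - 48*d) + 30*d^2 - 13*d - 10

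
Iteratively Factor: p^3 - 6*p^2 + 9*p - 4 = (p - 4)*(p^2 - 2*p + 1) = (p - 4)*(p - 1)*(p - 1)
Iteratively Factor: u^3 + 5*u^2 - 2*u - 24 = (u + 4)*(u^2 + u - 6) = (u + 3)*(u + 4)*(u - 2)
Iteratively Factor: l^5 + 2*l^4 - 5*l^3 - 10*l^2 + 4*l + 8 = (l - 2)*(l^4 + 4*l^3 + 3*l^2 - 4*l - 4) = (l - 2)*(l + 2)*(l^3 + 2*l^2 - l - 2) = (l - 2)*(l + 2)^2*(l^2 - 1) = (l - 2)*(l - 1)*(l + 2)^2*(l + 1)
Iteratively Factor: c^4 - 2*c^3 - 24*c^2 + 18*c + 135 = (c - 3)*(c^3 + c^2 - 21*c - 45) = (c - 5)*(c - 3)*(c^2 + 6*c + 9) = (c - 5)*(c - 3)*(c + 3)*(c + 3)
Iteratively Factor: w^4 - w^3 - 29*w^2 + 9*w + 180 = (w - 5)*(w^3 + 4*w^2 - 9*w - 36) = (w - 5)*(w - 3)*(w^2 + 7*w + 12) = (w - 5)*(w - 3)*(w + 4)*(w + 3)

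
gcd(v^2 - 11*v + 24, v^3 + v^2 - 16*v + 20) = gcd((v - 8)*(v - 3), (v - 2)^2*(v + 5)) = 1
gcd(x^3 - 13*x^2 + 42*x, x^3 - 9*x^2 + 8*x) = x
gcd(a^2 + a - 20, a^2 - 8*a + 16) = a - 4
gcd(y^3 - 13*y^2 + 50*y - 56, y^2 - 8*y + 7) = y - 7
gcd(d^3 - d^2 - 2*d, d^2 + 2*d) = d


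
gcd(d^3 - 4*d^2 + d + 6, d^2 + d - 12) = d - 3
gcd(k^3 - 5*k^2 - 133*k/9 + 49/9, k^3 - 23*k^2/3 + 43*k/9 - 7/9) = k^2 - 22*k/3 + 7/3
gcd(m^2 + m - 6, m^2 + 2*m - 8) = m - 2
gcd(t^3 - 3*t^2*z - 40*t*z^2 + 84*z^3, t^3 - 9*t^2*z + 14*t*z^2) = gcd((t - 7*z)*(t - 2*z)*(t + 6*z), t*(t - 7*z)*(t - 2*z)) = t^2 - 9*t*z + 14*z^2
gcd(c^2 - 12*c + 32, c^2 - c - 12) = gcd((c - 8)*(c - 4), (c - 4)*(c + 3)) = c - 4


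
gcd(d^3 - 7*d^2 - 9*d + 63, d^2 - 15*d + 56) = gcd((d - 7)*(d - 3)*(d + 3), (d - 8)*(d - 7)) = d - 7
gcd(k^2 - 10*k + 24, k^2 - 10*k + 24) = k^2 - 10*k + 24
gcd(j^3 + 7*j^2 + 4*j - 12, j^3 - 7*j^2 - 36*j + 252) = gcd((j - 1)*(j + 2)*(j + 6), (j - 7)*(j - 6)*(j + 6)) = j + 6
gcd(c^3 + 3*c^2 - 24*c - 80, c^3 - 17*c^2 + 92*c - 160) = c - 5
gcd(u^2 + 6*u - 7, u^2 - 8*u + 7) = u - 1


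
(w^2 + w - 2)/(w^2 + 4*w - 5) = (w + 2)/(w + 5)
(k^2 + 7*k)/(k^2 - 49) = k/(k - 7)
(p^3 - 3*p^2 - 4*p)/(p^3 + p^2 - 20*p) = (p + 1)/(p + 5)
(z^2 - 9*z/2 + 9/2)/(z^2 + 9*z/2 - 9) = (z - 3)/(z + 6)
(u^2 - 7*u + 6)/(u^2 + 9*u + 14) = (u^2 - 7*u + 6)/(u^2 + 9*u + 14)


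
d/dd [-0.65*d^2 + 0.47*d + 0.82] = 0.47 - 1.3*d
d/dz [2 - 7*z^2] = -14*z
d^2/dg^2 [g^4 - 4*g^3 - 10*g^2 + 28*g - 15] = 12*g^2 - 24*g - 20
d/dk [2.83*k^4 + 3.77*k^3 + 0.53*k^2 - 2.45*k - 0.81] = 11.32*k^3 + 11.31*k^2 + 1.06*k - 2.45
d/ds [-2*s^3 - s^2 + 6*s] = -6*s^2 - 2*s + 6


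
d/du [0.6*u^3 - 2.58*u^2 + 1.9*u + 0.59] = 1.8*u^2 - 5.16*u + 1.9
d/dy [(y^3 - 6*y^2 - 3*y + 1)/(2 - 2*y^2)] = (-y^4 - 10*y - 3)/(2*(y^4 - 2*y^2 + 1))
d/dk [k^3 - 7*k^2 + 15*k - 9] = 3*k^2 - 14*k + 15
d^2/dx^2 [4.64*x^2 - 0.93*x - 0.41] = 9.28000000000000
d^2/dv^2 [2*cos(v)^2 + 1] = -4*cos(2*v)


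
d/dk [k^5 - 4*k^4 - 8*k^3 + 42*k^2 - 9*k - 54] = 5*k^4 - 16*k^3 - 24*k^2 + 84*k - 9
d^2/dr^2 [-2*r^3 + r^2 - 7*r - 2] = 2 - 12*r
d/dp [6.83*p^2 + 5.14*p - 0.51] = 13.66*p + 5.14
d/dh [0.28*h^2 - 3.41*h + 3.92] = 0.56*h - 3.41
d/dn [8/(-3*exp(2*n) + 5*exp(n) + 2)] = (48*exp(n) - 40)*exp(n)/(-3*exp(2*n) + 5*exp(n) + 2)^2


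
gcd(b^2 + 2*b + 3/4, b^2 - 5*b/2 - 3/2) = b + 1/2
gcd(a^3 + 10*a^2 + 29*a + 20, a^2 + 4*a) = a + 4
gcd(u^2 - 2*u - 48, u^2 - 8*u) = u - 8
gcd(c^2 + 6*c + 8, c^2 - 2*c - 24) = c + 4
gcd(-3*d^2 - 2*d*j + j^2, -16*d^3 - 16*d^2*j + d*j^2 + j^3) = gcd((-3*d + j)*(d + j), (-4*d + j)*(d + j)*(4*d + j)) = d + j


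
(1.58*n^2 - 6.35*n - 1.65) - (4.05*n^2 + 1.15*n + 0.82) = -2.47*n^2 - 7.5*n - 2.47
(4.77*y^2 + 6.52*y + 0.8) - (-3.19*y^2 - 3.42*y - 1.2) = 7.96*y^2 + 9.94*y + 2.0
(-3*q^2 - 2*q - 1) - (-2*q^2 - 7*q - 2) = -q^2 + 5*q + 1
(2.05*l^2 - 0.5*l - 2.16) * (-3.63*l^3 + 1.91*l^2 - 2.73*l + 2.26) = -7.4415*l^5 + 5.7305*l^4 + 1.2893*l^3 + 1.8724*l^2 + 4.7668*l - 4.8816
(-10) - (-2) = -8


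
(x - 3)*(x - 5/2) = x^2 - 11*x/2 + 15/2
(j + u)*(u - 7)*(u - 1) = j*u^2 - 8*j*u + 7*j + u^3 - 8*u^2 + 7*u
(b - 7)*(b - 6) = b^2 - 13*b + 42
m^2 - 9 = (m - 3)*(m + 3)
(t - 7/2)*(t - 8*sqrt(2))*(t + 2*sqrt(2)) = t^3 - 6*sqrt(2)*t^2 - 7*t^2/2 - 32*t + 21*sqrt(2)*t + 112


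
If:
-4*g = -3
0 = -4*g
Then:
No Solution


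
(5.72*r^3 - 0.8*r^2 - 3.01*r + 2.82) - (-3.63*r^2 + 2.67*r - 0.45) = 5.72*r^3 + 2.83*r^2 - 5.68*r + 3.27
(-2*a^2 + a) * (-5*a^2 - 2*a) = 10*a^4 - a^3 - 2*a^2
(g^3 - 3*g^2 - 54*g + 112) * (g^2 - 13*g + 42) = g^5 - 16*g^4 + 27*g^3 + 688*g^2 - 3724*g + 4704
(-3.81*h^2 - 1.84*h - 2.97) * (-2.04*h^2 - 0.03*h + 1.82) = 7.7724*h^4 + 3.8679*h^3 - 0.8202*h^2 - 3.2597*h - 5.4054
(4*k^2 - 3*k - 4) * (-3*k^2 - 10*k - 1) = -12*k^4 - 31*k^3 + 38*k^2 + 43*k + 4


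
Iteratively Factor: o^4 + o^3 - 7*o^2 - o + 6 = (o - 1)*(o^3 + 2*o^2 - 5*o - 6) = (o - 1)*(o + 1)*(o^2 + o - 6) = (o - 2)*(o - 1)*(o + 1)*(o + 3)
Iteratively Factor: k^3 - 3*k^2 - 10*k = (k)*(k^2 - 3*k - 10) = k*(k - 5)*(k + 2)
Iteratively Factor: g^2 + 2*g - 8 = (g - 2)*(g + 4)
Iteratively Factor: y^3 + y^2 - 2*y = (y - 1)*(y^2 + 2*y) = (y - 1)*(y + 2)*(y)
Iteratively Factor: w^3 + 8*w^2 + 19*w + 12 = (w + 1)*(w^2 + 7*w + 12) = (w + 1)*(w + 3)*(w + 4)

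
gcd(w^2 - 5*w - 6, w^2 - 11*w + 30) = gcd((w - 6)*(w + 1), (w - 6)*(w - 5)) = w - 6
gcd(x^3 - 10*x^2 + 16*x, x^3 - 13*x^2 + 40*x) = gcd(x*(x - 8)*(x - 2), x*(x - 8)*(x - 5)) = x^2 - 8*x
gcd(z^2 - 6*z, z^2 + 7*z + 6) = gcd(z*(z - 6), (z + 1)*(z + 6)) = 1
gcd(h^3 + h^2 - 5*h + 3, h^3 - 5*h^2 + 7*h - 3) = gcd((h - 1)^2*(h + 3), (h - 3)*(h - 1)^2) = h^2 - 2*h + 1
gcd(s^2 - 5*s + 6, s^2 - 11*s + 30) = 1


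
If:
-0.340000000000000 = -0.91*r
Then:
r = 0.37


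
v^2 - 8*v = v*(v - 8)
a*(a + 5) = a^2 + 5*a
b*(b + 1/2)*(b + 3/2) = b^3 + 2*b^2 + 3*b/4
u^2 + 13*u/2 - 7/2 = (u - 1/2)*(u + 7)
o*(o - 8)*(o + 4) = o^3 - 4*o^2 - 32*o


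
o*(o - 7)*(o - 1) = o^3 - 8*o^2 + 7*o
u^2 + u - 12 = (u - 3)*(u + 4)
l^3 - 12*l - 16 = (l - 4)*(l + 2)^2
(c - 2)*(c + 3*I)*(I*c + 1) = I*c^3 - 2*c^2 - 2*I*c^2 + 4*c + 3*I*c - 6*I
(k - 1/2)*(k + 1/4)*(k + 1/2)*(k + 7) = k^4 + 29*k^3/4 + 3*k^2/2 - 29*k/16 - 7/16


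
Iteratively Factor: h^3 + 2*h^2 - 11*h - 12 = (h + 1)*(h^2 + h - 12) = (h + 1)*(h + 4)*(h - 3)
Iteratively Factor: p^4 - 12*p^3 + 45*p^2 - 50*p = (p - 2)*(p^3 - 10*p^2 + 25*p) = p*(p - 2)*(p^2 - 10*p + 25) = p*(p - 5)*(p - 2)*(p - 5)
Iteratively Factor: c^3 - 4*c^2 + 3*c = (c - 3)*(c^2 - c) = c*(c - 3)*(c - 1)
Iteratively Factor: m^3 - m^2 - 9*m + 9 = (m - 3)*(m^2 + 2*m - 3) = (m - 3)*(m - 1)*(m + 3)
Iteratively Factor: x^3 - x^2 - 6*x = (x - 3)*(x^2 + 2*x) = (x - 3)*(x + 2)*(x)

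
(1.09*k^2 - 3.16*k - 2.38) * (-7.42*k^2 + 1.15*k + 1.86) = -8.0878*k^4 + 24.7007*k^3 + 16.053*k^2 - 8.6146*k - 4.4268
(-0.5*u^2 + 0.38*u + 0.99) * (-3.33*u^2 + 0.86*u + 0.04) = 1.665*u^4 - 1.6954*u^3 - 2.9899*u^2 + 0.8666*u + 0.0396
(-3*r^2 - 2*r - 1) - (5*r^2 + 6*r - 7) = -8*r^2 - 8*r + 6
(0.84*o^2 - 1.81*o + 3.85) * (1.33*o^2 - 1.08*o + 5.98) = 1.1172*o^4 - 3.3145*o^3 + 12.0985*o^2 - 14.9818*o + 23.023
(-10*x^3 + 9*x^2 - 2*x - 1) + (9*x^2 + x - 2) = -10*x^3 + 18*x^2 - x - 3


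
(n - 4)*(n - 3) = n^2 - 7*n + 12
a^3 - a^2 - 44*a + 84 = (a - 6)*(a - 2)*(a + 7)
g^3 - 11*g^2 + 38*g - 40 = (g - 5)*(g - 4)*(g - 2)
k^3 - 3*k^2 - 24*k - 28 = (k - 7)*(k + 2)^2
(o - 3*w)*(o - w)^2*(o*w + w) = o^4*w - 5*o^3*w^2 + o^3*w + 7*o^2*w^3 - 5*o^2*w^2 - 3*o*w^4 + 7*o*w^3 - 3*w^4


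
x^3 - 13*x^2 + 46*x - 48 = (x - 8)*(x - 3)*(x - 2)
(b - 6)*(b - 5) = b^2 - 11*b + 30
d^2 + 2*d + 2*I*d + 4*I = (d + 2)*(d + 2*I)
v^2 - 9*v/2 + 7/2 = (v - 7/2)*(v - 1)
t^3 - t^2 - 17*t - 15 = (t - 5)*(t + 1)*(t + 3)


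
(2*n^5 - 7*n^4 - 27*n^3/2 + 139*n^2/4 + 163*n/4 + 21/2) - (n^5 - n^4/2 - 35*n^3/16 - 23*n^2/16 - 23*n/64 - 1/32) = n^5 - 13*n^4/2 - 181*n^3/16 + 579*n^2/16 + 2631*n/64 + 337/32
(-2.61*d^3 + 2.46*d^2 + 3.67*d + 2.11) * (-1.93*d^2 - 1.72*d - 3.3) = 5.0373*d^5 - 0.2586*d^4 - 2.7013*d^3 - 18.5027*d^2 - 15.7402*d - 6.963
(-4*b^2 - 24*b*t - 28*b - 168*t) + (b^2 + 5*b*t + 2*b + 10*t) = -3*b^2 - 19*b*t - 26*b - 158*t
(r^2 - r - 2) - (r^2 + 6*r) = -7*r - 2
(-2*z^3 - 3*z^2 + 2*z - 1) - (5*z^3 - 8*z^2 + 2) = -7*z^3 + 5*z^2 + 2*z - 3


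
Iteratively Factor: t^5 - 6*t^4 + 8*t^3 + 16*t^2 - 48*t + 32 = (t - 2)*(t^4 - 4*t^3 + 16*t - 16) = (t - 2)^2*(t^3 - 2*t^2 - 4*t + 8) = (t - 2)^3*(t^2 - 4) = (t - 2)^4*(t + 2)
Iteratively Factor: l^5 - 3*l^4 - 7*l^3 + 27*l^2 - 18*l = (l - 1)*(l^4 - 2*l^3 - 9*l^2 + 18*l) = l*(l - 1)*(l^3 - 2*l^2 - 9*l + 18) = l*(l - 2)*(l - 1)*(l^2 - 9) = l*(l - 3)*(l - 2)*(l - 1)*(l + 3)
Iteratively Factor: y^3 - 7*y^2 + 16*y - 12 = (y - 2)*(y^2 - 5*y + 6) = (y - 2)^2*(y - 3)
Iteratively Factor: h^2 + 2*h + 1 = (h + 1)*(h + 1)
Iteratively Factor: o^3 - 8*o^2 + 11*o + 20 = (o - 4)*(o^2 - 4*o - 5) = (o - 5)*(o - 4)*(o + 1)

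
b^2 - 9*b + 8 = (b - 8)*(b - 1)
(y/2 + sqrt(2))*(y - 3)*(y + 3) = y^3/2 + sqrt(2)*y^2 - 9*y/2 - 9*sqrt(2)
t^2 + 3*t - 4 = (t - 1)*(t + 4)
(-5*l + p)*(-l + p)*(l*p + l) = 5*l^3*p + 5*l^3 - 6*l^2*p^2 - 6*l^2*p + l*p^3 + l*p^2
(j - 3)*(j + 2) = j^2 - j - 6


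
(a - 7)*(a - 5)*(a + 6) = a^3 - 6*a^2 - 37*a + 210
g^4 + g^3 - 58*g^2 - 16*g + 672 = (g - 6)*(g - 4)*(g + 4)*(g + 7)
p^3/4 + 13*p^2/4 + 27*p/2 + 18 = (p/4 + 1)*(p + 3)*(p + 6)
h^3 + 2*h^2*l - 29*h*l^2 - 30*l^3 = (h - 5*l)*(h + l)*(h + 6*l)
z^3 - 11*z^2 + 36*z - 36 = (z - 6)*(z - 3)*(z - 2)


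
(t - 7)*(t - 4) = t^2 - 11*t + 28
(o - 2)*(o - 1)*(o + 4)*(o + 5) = o^4 + 6*o^3 - 5*o^2 - 42*o + 40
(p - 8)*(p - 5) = p^2 - 13*p + 40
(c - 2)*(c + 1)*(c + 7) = c^3 + 6*c^2 - 9*c - 14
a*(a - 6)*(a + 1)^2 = a^4 - 4*a^3 - 11*a^2 - 6*a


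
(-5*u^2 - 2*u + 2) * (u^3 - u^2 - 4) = -5*u^5 + 3*u^4 + 4*u^3 + 18*u^2 + 8*u - 8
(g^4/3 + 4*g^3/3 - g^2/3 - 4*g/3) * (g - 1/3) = g^5/3 + 11*g^4/9 - 7*g^3/9 - 11*g^2/9 + 4*g/9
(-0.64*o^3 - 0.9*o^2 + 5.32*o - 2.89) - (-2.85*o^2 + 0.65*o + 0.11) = -0.64*o^3 + 1.95*o^2 + 4.67*o - 3.0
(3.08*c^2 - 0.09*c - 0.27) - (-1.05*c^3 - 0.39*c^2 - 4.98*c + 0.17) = 1.05*c^3 + 3.47*c^2 + 4.89*c - 0.44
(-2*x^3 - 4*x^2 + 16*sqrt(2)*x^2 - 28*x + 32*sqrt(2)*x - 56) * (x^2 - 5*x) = -2*x^5 + 6*x^4 + 16*sqrt(2)*x^4 - 48*sqrt(2)*x^3 - 8*x^3 - 160*sqrt(2)*x^2 + 84*x^2 + 280*x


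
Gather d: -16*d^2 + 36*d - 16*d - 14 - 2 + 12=-16*d^2 + 20*d - 4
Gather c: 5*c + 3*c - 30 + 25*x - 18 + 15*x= 8*c + 40*x - 48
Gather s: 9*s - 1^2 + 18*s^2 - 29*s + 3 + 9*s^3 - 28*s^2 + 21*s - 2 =9*s^3 - 10*s^2 + s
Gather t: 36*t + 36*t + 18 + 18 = 72*t + 36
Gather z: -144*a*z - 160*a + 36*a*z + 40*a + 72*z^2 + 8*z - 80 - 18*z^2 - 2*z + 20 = -120*a + 54*z^2 + z*(6 - 108*a) - 60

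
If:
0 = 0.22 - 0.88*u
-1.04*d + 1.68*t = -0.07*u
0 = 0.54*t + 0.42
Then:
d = -1.24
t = -0.78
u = 0.25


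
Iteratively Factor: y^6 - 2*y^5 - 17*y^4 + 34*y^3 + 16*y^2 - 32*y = (y)*(y^5 - 2*y^4 - 17*y^3 + 34*y^2 + 16*y - 32) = y*(y - 2)*(y^4 - 17*y^2 + 16) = y*(y - 2)*(y - 1)*(y^3 + y^2 - 16*y - 16) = y*(y - 2)*(y - 1)*(y + 4)*(y^2 - 3*y - 4) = y*(y - 4)*(y - 2)*(y - 1)*(y + 4)*(y + 1)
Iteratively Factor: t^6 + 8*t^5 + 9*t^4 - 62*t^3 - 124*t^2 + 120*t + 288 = (t + 3)*(t^5 + 5*t^4 - 6*t^3 - 44*t^2 + 8*t + 96) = (t + 3)*(t + 4)*(t^4 + t^3 - 10*t^2 - 4*t + 24) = (t + 3)^2*(t + 4)*(t^3 - 2*t^2 - 4*t + 8) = (t - 2)*(t + 3)^2*(t + 4)*(t^2 - 4) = (t - 2)^2*(t + 3)^2*(t + 4)*(t + 2)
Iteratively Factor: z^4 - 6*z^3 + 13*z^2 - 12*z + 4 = (z - 2)*(z^3 - 4*z^2 + 5*z - 2) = (z - 2)*(z - 1)*(z^2 - 3*z + 2) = (z - 2)*(z - 1)^2*(z - 2)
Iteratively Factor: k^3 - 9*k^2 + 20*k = (k - 5)*(k^2 - 4*k) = (k - 5)*(k - 4)*(k)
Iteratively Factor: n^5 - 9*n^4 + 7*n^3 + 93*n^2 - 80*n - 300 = (n - 5)*(n^4 - 4*n^3 - 13*n^2 + 28*n + 60) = (n - 5)^2*(n^3 + n^2 - 8*n - 12) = (n - 5)^2*(n - 3)*(n^2 + 4*n + 4) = (n - 5)^2*(n - 3)*(n + 2)*(n + 2)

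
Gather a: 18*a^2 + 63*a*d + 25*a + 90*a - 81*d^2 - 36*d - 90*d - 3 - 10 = 18*a^2 + a*(63*d + 115) - 81*d^2 - 126*d - 13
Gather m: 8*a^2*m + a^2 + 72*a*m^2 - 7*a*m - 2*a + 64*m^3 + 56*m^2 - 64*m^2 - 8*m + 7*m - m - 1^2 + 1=a^2 - 2*a + 64*m^3 + m^2*(72*a - 8) + m*(8*a^2 - 7*a - 2)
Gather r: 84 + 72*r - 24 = 72*r + 60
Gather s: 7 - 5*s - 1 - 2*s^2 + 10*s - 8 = -2*s^2 + 5*s - 2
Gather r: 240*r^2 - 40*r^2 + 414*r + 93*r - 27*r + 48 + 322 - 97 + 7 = 200*r^2 + 480*r + 280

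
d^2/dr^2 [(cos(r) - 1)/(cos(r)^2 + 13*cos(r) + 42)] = (-9*(1 - cos(2*r))^2*cos(r) + 17*(1 - cos(2*r))^2 - 9679*cos(r) + 1150*cos(2*r) + 285*cos(3*r) + 2*cos(5*r) - 4302)/(4*(cos(r) + 6)^3*(cos(r) + 7)^3)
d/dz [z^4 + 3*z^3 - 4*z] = 4*z^3 + 9*z^2 - 4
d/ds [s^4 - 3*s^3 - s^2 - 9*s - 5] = 4*s^3 - 9*s^2 - 2*s - 9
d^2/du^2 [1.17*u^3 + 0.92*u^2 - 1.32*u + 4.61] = 7.02*u + 1.84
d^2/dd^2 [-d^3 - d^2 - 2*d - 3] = -6*d - 2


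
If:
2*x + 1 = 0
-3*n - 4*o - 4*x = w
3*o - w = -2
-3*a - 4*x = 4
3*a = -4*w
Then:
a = -2/3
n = 7/6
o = -1/2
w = 1/2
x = -1/2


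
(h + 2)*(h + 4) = h^2 + 6*h + 8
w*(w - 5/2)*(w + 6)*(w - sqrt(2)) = w^4 - sqrt(2)*w^3 + 7*w^3/2 - 15*w^2 - 7*sqrt(2)*w^2/2 + 15*sqrt(2)*w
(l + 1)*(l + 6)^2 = l^3 + 13*l^2 + 48*l + 36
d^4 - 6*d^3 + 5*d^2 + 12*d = d*(d - 4)*(d - 3)*(d + 1)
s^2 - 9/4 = (s - 3/2)*(s + 3/2)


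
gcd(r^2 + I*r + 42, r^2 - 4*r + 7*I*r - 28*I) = r + 7*I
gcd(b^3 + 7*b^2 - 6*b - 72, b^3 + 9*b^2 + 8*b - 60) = b + 6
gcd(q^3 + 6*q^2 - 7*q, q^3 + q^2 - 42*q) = q^2 + 7*q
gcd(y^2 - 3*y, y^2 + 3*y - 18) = y - 3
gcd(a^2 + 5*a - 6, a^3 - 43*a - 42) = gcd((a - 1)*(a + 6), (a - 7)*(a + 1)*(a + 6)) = a + 6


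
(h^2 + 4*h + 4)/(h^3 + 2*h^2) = (h + 2)/h^2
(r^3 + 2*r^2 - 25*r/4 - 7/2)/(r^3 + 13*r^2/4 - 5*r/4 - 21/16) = 4*(r - 2)/(4*r - 3)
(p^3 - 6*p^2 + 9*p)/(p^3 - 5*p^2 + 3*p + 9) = p/(p + 1)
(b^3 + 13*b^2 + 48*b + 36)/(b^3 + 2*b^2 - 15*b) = (b^3 + 13*b^2 + 48*b + 36)/(b*(b^2 + 2*b - 15))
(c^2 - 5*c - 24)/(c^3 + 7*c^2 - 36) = (c - 8)/(c^2 + 4*c - 12)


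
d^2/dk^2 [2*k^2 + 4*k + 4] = 4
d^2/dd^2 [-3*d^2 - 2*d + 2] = -6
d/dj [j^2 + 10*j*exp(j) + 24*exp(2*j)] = 10*j*exp(j) + 2*j + 48*exp(2*j) + 10*exp(j)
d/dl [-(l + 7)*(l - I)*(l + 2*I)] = -3*l^2 - 2*l*(7 + I) - 2 - 7*I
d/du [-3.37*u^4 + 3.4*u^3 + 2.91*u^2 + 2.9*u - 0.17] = -13.48*u^3 + 10.2*u^2 + 5.82*u + 2.9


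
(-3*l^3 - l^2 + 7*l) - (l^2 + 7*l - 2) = -3*l^3 - 2*l^2 + 2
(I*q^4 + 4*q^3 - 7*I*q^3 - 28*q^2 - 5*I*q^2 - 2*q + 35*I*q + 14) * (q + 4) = I*q^5 + 4*q^4 - 3*I*q^4 - 12*q^3 - 33*I*q^3 - 114*q^2 + 15*I*q^2 + 6*q + 140*I*q + 56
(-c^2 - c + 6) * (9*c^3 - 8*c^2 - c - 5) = -9*c^5 - c^4 + 63*c^3 - 42*c^2 - c - 30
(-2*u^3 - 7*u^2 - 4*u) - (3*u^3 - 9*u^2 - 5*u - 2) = -5*u^3 + 2*u^2 + u + 2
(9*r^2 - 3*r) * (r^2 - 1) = 9*r^4 - 3*r^3 - 9*r^2 + 3*r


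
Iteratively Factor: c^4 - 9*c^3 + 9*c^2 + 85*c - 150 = (c - 2)*(c^3 - 7*c^2 - 5*c + 75) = (c - 5)*(c - 2)*(c^2 - 2*c - 15) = (c - 5)*(c - 2)*(c + 3)*(c - 5)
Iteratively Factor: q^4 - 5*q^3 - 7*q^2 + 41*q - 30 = (q - 1)*(q^3 - 4*q^2 - 11*q + 30) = (q - 2)*(q - 1)*(q^2 - 2*q - 15) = (q - 2)*(q - 1)*(q + 3)*(q - 5)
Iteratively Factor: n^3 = (n)*(n^2) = n^2*(n)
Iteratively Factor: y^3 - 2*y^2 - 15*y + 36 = (y + 4)*(y^2 - 6*y + 9) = (y - 3)*(y + 4)*(y - 3)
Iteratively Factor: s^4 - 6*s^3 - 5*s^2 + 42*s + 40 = (s + 1)*(s^3 - 7*s^2 + 2*s + 40) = (s - 4)*(s + 1)*(s^2 - 3*s - 10) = (s - 5)*(s - 4)*(s + 1)*(s + 2)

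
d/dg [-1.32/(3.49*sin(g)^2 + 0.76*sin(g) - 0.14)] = (9.2136*sin(g) + 1.0032)*cos(g)/(3.49*sin(g)^2 + 0.76*sin(g) - 0.14)^2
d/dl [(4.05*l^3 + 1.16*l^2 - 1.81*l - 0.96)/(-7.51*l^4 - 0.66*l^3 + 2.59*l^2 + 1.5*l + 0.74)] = (30.4155*l^6 + 17.4232*l^5 - 29.5242*l^4 - 19.0776*l^3 + 13.5181*l^2 + 6.6896*l + 0.1006)/(56.4001*l^8 + 9.9132*l^7 - 38.4662*l^6 - 25.9488*l^5 - 6.3867*l^4 + 6.7932*l^3 + 6.0832*l^2 + 2.22*l + 0.5476)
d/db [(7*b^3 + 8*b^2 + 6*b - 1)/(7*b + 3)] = (98*b^3 + 119*b^2 + 48*b + 25)/(49*b^2 + 42*b + 9)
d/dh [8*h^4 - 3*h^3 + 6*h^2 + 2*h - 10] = 32*h^3 - 9*h^2 + 12*h + 2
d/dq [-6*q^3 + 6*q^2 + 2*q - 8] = -18*q^2 + 12*q + 2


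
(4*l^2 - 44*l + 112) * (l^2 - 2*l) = 4*l^4 - 52*l^3 + 200*l^2 - 224*l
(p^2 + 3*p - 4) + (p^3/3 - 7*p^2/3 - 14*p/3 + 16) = p^3/3 - 4*p^2/3 - 5*p/3 + 12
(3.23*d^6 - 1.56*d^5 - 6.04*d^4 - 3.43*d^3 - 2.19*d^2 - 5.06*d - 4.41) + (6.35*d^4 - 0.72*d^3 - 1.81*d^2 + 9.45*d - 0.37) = 3.23*d^6 - 1.56*d^5 + 0.31*d^4 - 4.15*d^3 - 4.0*d^2 + 4.39*d - 4.78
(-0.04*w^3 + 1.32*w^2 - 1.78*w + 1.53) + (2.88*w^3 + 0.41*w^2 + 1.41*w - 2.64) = 2.84*w^3 + 1.73*w^2 - 0.37*w - 1.11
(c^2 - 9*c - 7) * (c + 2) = c^3 - 7*c^2 - 25*c - 14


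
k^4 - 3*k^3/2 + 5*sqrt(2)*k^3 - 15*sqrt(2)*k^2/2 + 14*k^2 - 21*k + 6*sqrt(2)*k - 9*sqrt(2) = (k - 3/2)*(k + sqrt(2))^2*(k + 3*sqrt(2))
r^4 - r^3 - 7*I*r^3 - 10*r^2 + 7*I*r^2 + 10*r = r*(r - 1)*(r - 5*I)*(r - 2*I)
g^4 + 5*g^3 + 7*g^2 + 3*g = g*(g + 1)^2*(g + 3)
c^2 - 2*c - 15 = (c - 5)*(c + 3)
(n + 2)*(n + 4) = n^2 + 6*n + 8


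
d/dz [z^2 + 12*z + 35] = 2*z + 12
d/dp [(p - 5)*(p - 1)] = 2*p - 6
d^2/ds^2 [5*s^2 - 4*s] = 10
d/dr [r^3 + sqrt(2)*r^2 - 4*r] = 3*r^2 + 2*sqrt(2)*r - 4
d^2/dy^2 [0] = 0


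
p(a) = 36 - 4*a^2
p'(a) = -8*a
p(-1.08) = 31.33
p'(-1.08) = 8.64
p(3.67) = -17.88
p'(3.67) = -29.36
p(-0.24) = 35.77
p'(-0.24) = 1.92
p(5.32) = -77.21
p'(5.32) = -42.56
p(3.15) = -3.69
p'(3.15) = -25.20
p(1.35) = 28.71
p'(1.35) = -10.80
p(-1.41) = 28.05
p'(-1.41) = 11.28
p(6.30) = -122.76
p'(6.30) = -50.40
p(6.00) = -108.00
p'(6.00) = -48.00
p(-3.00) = 0.00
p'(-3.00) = 24.00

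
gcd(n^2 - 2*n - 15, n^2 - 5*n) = n - 5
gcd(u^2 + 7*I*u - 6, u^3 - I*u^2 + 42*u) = u + 6*I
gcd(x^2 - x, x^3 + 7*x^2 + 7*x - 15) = x - 1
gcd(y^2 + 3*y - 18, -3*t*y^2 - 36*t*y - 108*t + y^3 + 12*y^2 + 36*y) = y + 6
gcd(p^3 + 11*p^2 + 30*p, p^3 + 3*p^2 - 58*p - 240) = p^2 + 11*p + 30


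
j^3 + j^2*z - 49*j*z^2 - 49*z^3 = (j - 7*z)*(j + z)*(j + 7*z)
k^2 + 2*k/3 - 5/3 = (k - 1)*(k + 5/3)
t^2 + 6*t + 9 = (t + 3)^2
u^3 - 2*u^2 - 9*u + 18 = (u - 3)*(u - 2)*(u + 3)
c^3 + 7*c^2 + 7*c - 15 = (c - 1)*(c + 3)*(c + 5)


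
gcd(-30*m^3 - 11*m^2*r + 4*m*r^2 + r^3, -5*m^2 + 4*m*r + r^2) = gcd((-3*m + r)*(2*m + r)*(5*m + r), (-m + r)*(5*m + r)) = 5*m + r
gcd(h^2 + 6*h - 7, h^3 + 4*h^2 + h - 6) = h - 1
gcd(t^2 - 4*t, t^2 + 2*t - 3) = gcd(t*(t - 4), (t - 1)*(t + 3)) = 1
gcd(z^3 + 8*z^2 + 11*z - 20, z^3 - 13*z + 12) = z^2 + 3*z - 4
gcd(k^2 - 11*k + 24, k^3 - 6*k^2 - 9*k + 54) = k - 3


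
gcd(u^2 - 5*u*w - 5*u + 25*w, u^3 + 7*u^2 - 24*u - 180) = u - 5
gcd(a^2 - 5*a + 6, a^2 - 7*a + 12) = a - 3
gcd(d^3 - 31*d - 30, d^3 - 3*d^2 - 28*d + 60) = d^2 - d - 30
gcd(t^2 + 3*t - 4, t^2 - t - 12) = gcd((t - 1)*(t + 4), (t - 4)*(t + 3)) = 1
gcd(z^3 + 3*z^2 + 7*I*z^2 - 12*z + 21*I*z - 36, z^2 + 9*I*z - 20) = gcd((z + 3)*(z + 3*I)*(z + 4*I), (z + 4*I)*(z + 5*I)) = z + 4*I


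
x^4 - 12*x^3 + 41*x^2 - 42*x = x*(x - 7)*(x - 3)*(x - 2)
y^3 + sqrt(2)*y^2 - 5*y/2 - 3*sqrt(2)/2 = (y - sqrt(2))*(y + sqrt(2)/2)*(y + 3*sqrt(2)/2)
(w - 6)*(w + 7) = w^2 + w - 42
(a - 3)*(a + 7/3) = a^2 - 2*a/3 - 7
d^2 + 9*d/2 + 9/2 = (d + 3/2)*(d + 3)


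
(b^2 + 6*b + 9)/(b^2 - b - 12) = (b + 3)/(b - 4)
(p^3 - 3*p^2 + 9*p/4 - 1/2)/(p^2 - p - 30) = (-p^3 + 3*p^2 - 9*p/4 + 1/2)/(-p^2 + p + 30)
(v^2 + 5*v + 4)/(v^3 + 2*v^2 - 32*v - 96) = (v + 1)/(v^2 - 2*v - 24)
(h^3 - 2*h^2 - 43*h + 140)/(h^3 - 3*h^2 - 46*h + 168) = (h - 5)/(h - 6)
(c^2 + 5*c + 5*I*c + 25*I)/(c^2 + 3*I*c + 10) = (c + 5)/(c - 2*I)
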